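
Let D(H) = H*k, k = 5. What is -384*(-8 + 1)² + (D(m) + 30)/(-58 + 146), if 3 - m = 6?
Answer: -1655793/88 ≈ -18816.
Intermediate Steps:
m = -3 (m = 3 - 1*6 = 3 - 6 = -3)
D(H) = 5*H (D(H) = H*5 = 5*H)
-384*(-8 + 1)² + (D(m) + 30)/(-58 + 146) = -384*(-8 + 1)² + (5*(-3) + 30)/(-58 + 146) = -384*(-7)² + (-15 + 30)/88 = -384*49 + 15*(1/88) = -18816 + 15/88 = -1655793/88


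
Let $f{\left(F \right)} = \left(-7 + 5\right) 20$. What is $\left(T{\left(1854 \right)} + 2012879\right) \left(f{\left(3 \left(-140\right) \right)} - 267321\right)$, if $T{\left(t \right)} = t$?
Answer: $-538661029613$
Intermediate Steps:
$f{\left(F \right)} = -40$ ($f{\left(F \right)} = \left(-2\right) 20 = -40$)
$\left(T{\left(1854 \right)} + 2012879\right) \left(f{\left(3 \left(-140\right) \right)} - 267321\right) = \left(1854 + 2012879\right) \left(-40 - 267321\right) = 2014733 \left(-267361\right) = -538661029613$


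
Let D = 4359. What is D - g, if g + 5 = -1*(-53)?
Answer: 4311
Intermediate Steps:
g = 48 (g = -5 - 1*(-53) = -5 + 53 = 48)
D - g = 4359 - 1*48 = 4359 - 48 = 4311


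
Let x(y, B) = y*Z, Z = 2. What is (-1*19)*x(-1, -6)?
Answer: 38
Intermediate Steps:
x(y, B) = 2*y (x(y, B) = y*2 = 2*y)
(-1*19)*x(-1, -6) = (-1*19)*(2*(-1)) = -19*(-2) = 38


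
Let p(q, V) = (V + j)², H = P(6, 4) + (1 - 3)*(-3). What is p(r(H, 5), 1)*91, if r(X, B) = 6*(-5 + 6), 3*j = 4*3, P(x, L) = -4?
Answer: 2275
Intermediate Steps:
j = 4 (j = (4*3)/3 = (⅓)*12 = 4)
H = 2 (H = -4 + (1 - 3)*(-3) = -4 - 2*(-3) = -4 + 6 = 2)
r(X, B) = 6 (r(X, B) = 6*1 = 6)
p(q, V) = (4 + V)² (p(q, V) = (V + 4)² = (4 + V)²)
p(r(H, 5), 1)*91 = (4 + 1)²*91 = 5²*91 = 25*91 = 2275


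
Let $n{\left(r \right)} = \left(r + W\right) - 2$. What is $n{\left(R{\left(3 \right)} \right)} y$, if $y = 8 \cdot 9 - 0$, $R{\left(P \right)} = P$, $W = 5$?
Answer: $432$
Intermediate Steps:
$n{\left(r \right)} = 3 + r$ ($n{\left(r \right)} = \left(r + 5\right) - 2 = \left(5 + r\right) - 2 = 3 + r$)
$y = 72$ ($y = 72 + \left(-1 + 1\right) = 72 + 0 = 72$)
$n{\left(R{\left(3 \right)} \right)} y = \left(3 + 3\right) 72 = 6 \cdot 72 = 432$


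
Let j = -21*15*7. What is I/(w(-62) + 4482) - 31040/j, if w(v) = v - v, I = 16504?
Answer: 1950140/109809 ≈ 17.759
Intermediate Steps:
w(v) = 0
j = -2205 (j = -315*7 = -2205)
I/(w(-62) + 4482) - 31040/j = 16504/(0 + 4482) - 31040/(-2205) = 16504/4482 - 31040*(-1/2205) = 16504*(1/4482) + 6208/441 = 8252/2241 + 6208/441 = 1950140/109809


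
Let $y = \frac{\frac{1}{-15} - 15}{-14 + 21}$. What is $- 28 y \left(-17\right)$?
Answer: $- \frac{15368}{15} \approx -1024.5$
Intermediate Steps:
$y = - \frac{226}{105}$ ($y = \frac{- \frac{1}{15} - 15}{7} = \left(- \frac{226}{15}\right) \frac{1}{7} = - \frac{226}{105} \approx -2.1524$)
$- 28 y \left(-17\right) = \left(-28\right) \left(- \frac{226}{105}\right) \left(-17\right) = \frac{904}{15} \left(-17\right) = - \frac{15368}{15}$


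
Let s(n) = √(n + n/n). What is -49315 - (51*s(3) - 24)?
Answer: -49393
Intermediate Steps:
s(n) = √(1 + n) (s(n) = √(n + 1) = √(1 + n))
-49315 - (51*s(3) - 24) = -49315 - (51*√(1 + 3) - 24) = -49315 - (51*√4 - 24) = -49315 - (51*2 - 24) = -49315 - (102 - 24) = -49315 - 1*78 = -49315 - 78 = -49393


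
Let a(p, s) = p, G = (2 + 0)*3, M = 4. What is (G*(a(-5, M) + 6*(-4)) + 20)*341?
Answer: -52514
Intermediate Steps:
G = 6 (G = 2*3 = 6)
(G*(a(-5, M) + 6*(-4)) + 20)*341 = (6*(-5 + 6*(-4)) + 20)*341 = (6*(-5 - 24) + 20)*341 = (6*(-29) + 20)*341 = (-174 + 20)*341 = -154*341 = -52514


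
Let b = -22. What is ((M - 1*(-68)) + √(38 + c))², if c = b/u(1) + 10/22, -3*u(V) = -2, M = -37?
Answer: 10631/11 + 124*√165/11 ≈ 1111.3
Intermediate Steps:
u(V) = ⅔ (u(V) = -⅓*(-2) = ⅔)
c = -358/11 (c = -22/⅔ + 10/22 = -22*3/2 + 10*(1/22) = -33 + 5/11 = -358/11 ≈ -32.545)
((M - 1*(-68)) + √(38 + c))² = ((-37 - 1*(-68)) + √(38 - 358/11))² = ((-37 + 68) + √(60/11))² = (31 + 2*√165/11)²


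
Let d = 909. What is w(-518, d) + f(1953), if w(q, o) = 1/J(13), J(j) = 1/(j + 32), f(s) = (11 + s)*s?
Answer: 3835737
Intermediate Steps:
f(s) = s*(11 + s)
J(j) = 1/(32 + j)
w(q, o) = 45 (w(q, o) = 1/(1/(32 + 13)) = 1/(1/45) = 45)
w(-518, d) + f(1953) = 45 + 1953*(11 + 1953) = 45 + 1953*1964 = 45 + 3835692 = 3835737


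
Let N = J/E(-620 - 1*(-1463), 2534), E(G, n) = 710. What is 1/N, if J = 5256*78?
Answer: 355/204984 ≈ 0.0017318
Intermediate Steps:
J = 409968
N = 204984/355 (N = 409968/710 = 409968*(1/710) = 204984/355 ≈ 577.42)
1/N = 1/(204984/355) = 355/204984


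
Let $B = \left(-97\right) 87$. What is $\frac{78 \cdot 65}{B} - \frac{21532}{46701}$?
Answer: $- \frac{139494206}{131369913} \approx -1.0618$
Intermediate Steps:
$B = -8439$
$\frac{78 \cdot 65}{B} - \frac{21532}{46701} = \frac{78 \cdot 65}{-8439} - \frac{21532}{46701} = 5070 \left(- \frac{1}{8439}\right) - \frac{21532}{46701} = - \frac{1690}{2813} - \frac{21532}{46701} = - \frac{139494206}{131369913}$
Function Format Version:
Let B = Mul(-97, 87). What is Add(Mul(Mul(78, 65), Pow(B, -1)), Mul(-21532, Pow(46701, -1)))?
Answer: Rational(-139494206, 131369913) ≈ -1.0618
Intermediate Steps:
B = -8439
Add(Mul(Mul(78, 65), Pow(B, -1)), Mul(-21532, Pow(46701, -1))) = Add(Mul(Mul(78, 65), Pow(-8439, -1)), Mul(-21532, Pow(46701, -1))) = Add(Mul(5070, Rational(-1, 8439)), Mul(-21532, Rational(1, 46701))) = Add(Rational(-1690, 2813), Rational(-21532, 46701)) = Rational(-139494206, 131369913)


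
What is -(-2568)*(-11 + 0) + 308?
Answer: -27940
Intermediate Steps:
-(-2568)*(-11 + 0) + 308 = -(-2568)*(-11) + 308 = -321*88 + 308 = -28248 + 308 = -27940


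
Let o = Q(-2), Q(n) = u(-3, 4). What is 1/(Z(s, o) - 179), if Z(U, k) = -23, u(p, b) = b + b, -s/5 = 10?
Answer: -1/202 ≈ -0.0049505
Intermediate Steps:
s = -50 (s = -5*10 = -50)
u(p, b) = 2*b
Q(n) = 8 (Q(n) = 2*4 = 8)
o = 8
1/(Z(s, o) - 179) = 1/(-23 - 179) = 1/(-202) = -1/202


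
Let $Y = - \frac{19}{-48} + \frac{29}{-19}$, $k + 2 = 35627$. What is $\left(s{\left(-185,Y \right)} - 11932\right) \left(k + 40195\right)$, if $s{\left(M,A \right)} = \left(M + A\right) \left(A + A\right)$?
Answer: $- \frac{90740834322965}{103968} \approx -8.7278 \cdot 10^{8}$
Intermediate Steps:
$k = 35625$ ($k = -2 + 35627 = 35625$)
$Y = - \frac{1031}{912}$ ($Y = \left(-19\right) \left(- \frac{1}{48}\right) + 29 \left(- \frac{1}{19}\right) = \frac{19}{48} - \frac{29}{19} = - \frac{1031}{912} \approx -1.1305$)
$s{\left(M,A \right)} = 2 A \left(A + M\right)$ ($s{\left(M,A \right)} = \left(A + M\right) 2 A = 2 A \left(A + M\right)$)
$\left(s{\left(-185,Y \right)} - 11932\right) \left(k + 40195\right) = \left(2 \left(- \frac{1031}{912}\right) \left(- \frac{1031}{912} - 185\right) - 11932\right) \left(35625 + 40195\right) = \left(2 \left(- \frac{1031}{912}\right) \left(- \frac{169751}{912}\right) - 11932\right) 75820 = \left(\frac{175013281}{415872} - 11932\right) 75820 = \left(- \frac{4787171423}{415872}\right) 75820 = - \frac{90740834322965}{103968}$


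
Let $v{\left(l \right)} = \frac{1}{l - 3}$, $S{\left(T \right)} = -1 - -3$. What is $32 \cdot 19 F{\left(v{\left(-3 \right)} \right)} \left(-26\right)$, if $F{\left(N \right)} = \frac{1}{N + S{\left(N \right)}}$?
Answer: $- \frac{94848}{11} \approx -8622.5$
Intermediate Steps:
$S{\left(T \right)} = 2$ ($S{\left(T \right)} = -1 + 3 = 2$)
$v{\left(l \right)} = \frac{1}{-3 + l}$
$F{\left(N \right)} = \frac{1}{2 + N}$ ($F{\left(N \right)} = \frac{1}{N + 2} = \frac{1}{2 + N}$)
$32 \cdot 19 F{\left(v{\left(-3 \right)} \right)} \left(-26\right) = 32 \frac{19}{2 + \frac{1}{-3 - 3}} \left(-26\right) = 32 \frac{19}{2 + \frac{1}{-6}} \left(-26\right) = 32 \frac{19}{2 - \frac{1}{6}} \left(-26\right) = 32 \frac{19}{\frac{11}{6}} \left(-26\right) = 32 \cdot 19 \cdot \frac{6}{11} \left(-26\right) = 32 \cdot \frac{114}{11} \left(-26\right) = 32 \left(- \frac{2964}{11}\right) = - \frac{94848}{11}$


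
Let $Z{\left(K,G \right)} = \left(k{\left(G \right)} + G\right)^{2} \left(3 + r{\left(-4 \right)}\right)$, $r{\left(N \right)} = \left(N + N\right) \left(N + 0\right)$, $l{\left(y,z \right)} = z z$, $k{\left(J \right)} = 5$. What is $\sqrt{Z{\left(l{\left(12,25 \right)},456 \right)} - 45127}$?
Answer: $2 \sqrt{1848277} \approx 2719.0$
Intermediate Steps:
$l{\left(y,z \right)} = z^{2}$
$r{\left(N \right)} = 2 N^{2}$ ($r{\left(N \right)} = 2 N N = 2 N^{2}$)
$Z{\left(K,G \right)} = 35 \left(5 + G\right)^{2}$ ($Z{\left(K,G \right)} = \left(5 + G\right)^{2} \left(3 + 2 \left(-4\right)^{2}\right) = \left(5 + G\right)^{2} \left(3 + 2 \cdot 16\right) = \left(5 + G\right)^{2} \left(3 + 32\right) = \left(5 + G\right)^{2} \cdot 35 = 35 \left(5 + G\right)^{2}$)
$\sqrt{Z{\left(l{\left(12,25 \right)},456 \right)} - 45127} = \sqrt{35 \left(5 + 456\right)^{2} - 45127} = \sqrt{35 \cdot 461^{2} - 45127} = \sqrt{35 \cdot 212521 - 45127} = \sqrt{7438235 - 45127} = \sqrt{7393108} = 2 \sqrt{1848277}$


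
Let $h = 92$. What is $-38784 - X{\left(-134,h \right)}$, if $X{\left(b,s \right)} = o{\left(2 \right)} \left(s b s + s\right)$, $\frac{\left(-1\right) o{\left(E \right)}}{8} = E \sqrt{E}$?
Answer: $-38784 - 18145344 \sqrt{2} \approx -2.57 \cdot 10^{7}$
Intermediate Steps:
$o{\left(E \right)} = - 8 E^{\frac{3}{2}}$ ($o{\left(E \right)} = - 8 E \sqrt{E} = - 8 E^{\frac{3}{2}}$)
$X{\left(b,s \right)} = - 16 \sqrt{2} \left(s + b s^{2}\right)$ ($X{\left(b,s \right)} = - 8 \cdot 2^{\frac{3}{2}} \left(s b s + s\right) = - 8 \cdot 2 \sqrt{2} \left(b s s + s\right) = - 16 \sqrt{2} \left(b s^{2} + s\right) = - 16 \sqrt{2} \left(s + b s^{2}\right)$)
$-38784 - X{\left(-134,h \right)} = -38784 - \left(-16\right) 92 \sqrt{2} \left(1 - 12328\right) = -38784 - \left(-16\right) 92 \sqrt{2} \left(-12327\right) = -38784 - 18145344 \sqrt{2}$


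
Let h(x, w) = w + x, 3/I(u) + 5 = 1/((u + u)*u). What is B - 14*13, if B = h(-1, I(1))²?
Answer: -1613/9 ≈ -179.22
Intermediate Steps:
I(u) = 3/(-5 + 1/(2*u²)) (I(u) = 3/(-5 + 1/((u + u)*u)) = 3/(-5 + 1/(((2*u))*u)) = 3/(-5 + (1/(2*u))/u) = 3/(-5 + 1/(2*u²)))
B = 25/9 (B = (-6*1²/(-1 + 10*1²) - 1)² = (-6*1/(-1 + 10*1) - 1)² = (-6*1/(-1 + 10) - 1)² = (-6*1/9 - 1)² = (-6*1*⅑ - 1)² = (-⅔ - 1)² = (-5/3)² = 25/9 ≈ 2.7778)
B - 14*13 = 25/9 - 14*13 = 25/9 - 182 = -1613/9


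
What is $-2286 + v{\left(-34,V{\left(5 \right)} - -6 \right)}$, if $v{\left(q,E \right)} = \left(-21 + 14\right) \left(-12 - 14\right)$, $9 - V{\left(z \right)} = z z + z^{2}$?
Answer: $-2104$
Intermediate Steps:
$V{\left(z \right)} = 9 - 2 z^{2}$ ($V{\left(z \right)} = 9 - \left(z z + z^{2}\right) = 9 - \left(z^{2} + z^{2}\right) = 9 - 2 z^{2}$)
$v{\left(q,E \right)} = 182$ ($v{\left(q,E \right)} = \left(-7\right) \left(-26\right) = 182$)
$-2286 + v{\left(-34,V{\left(5 \right)} - -6 \right)} = -2286 + 182 = -2104$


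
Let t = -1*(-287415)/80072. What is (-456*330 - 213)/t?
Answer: -4022096632/95805 ≈ -41982.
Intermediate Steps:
t = 287415/80072 (t = 287415*(1/80072) = 287415/80072 ≈ 3.5895)
(-456*330 - 213)/t = (-456*330 - 213)/(287415/80072) = (-150480 - 213)*(80072/287415) = -150693*80072/287415 = -4022096632/95805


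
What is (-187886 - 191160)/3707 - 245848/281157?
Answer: -107482794758/1042248999 ≈ -103.13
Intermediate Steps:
(-187886 - 191160)/3707 - 245848/281157 = -379046*1/3707 - 245848*1/281157 = -379046/3707 - 245848/281157 = -107482794758/1042248999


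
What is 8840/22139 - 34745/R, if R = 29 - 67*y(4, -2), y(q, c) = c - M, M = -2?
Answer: -59151015/49387 ≈ -1197.7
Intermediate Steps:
y(q, c) = 2 + c (y(q, c) = c - 1*(-2) = c + 2 = 2 + c)
R = 29 (R = 29 - 67*(2 - 2) = 29 - 67*0 = 29 + 0 = 29)
8840/22139 - 34745/R = 8840/22139 - 34745/29 = 8840*(1/22139) - 34745*1/29 = 680/1703 - 34745/29 = -59151015/49387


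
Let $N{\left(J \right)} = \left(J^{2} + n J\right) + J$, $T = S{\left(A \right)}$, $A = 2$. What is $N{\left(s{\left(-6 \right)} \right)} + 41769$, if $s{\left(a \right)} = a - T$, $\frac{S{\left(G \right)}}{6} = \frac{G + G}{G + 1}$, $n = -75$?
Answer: $43001$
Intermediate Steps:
$S{\left(G \right)} = \frac{12 G}{1 + G}$ ($S{\left(G \right)} = 6 \frac{G + G}{G + 1} = 6 \frac{2 G}{1 + G} = \frac{12 G}{1 + G}$)
$T = 8$ ($T = 12 \cdot 2 \frac{1}{1 + 2} = 12 \cdot 2 \cdot \frac{1}{3} = 8$)
$s{\left(a \right)} = -8 + a$ ($s{\left(a \right)} = a - 8 = -8 + a$)
$N{\left(J \right)} = J^{2} - 74 J$ ($N{\left(J \right)} = \left(J^{2} - 75 J\right) + J = J^{2} - 74 J$)
$N{\left(s{\left(-6 \right)} \right)} + 41769 = \left(-8 - 6\right) \left(-74 - 14\right) + 41769 = - 14 \left(-74 - 14\right) + 41769 = \left(-14\right) \left(-88\right) + 41769 = 1232 + 41769 = 43001$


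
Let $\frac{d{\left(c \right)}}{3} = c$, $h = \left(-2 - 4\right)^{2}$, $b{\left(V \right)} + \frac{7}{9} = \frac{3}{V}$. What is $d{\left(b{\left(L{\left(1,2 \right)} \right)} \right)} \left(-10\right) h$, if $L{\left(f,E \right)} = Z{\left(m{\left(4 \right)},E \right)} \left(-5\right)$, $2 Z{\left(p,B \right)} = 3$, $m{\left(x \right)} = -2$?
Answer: $1272$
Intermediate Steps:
$Z{\left(p,B \right)} = \frac{3}{2}$ ($Z{\left(p,B \right)} = \frac{1}{2} \cdot 3 = \frac{3}{2}$)
$L{\left(f,E \right)} = - \frac{15}{2}$ ($L{\left(f,E \right)} = \frac{3}{2} \left(-5\right) = - \frac{15}{2}$)
$b{\left(V \right)} = - \frac{7}{9} + \frac{3}{V}$
$h = 36$ ($h = \left(-6\right)^{2} = 36$)
$d{\left(c \right)} = 3 c$
$d{\left(b{\left(L{\left(1,2 \right)} \right)} \right)} \left(-10\right) h = 3 \left(- \frac{7}{9} + \frac{3}{- \frac{15}{2}}\right) \left(-10\right) 36 = 3 \left(- \frac{7}{9} + 3 \left(- \frac{2}{15}\right)\right) \left(-10\right) 36 = 3 \left(- \frac{7}{9} - \frac{2}{5}\right) \left(-10\right) 36 = 3 \left(- \frac{53}{45}\right) \left(-10\right) 36 = \left(- \frac{53}{15}\right) \left(-10\right) 36 = \frac{106}{3} \cdot 36 = 1272$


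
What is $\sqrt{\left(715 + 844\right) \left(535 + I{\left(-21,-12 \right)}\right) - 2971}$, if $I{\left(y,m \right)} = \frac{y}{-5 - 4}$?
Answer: $\frac{\sqrt{7512585}}{3} \approx 913.64$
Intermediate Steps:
$I{\left(y,m \right)} = - \frac{y}{9}$ ($I{\left(y,m \right)} = \frac{y}{-9} = y \left(- \frac{1}{9}\right) = - \frac{y}{9}$)
$\sqrt{\left(715 + 844\right) \left(535 + I{\left(-21,-12 \right)}\right) - 2971} = \sqrt{\left(715 + 844\right) \left(535 - - \frac{7}{3}\right) - 2971} = \sqrt{1559 \left(535 + \frac{7}{3}\right) - 2971} = \sqrt{1559 \cdot \frac{1612}{3} - 2971} = \sqrt{\frac{2513108}{3} - 2971} = \sqrt{\frac{2504195}{3}} = \frac{\sqrt{7512585}}{3}$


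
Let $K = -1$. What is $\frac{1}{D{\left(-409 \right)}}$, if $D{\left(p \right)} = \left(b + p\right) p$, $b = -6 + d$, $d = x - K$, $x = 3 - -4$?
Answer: $\frac{1}{166463} \approx 6.0073 \cdot 10^{-6}$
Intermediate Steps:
$x = 7$ ($x = 3 + 4 = 7$)
$d = 8$ ($d = 7 - -1 = 7 + 1 = 8$)
$b = 2$ ($b = -6 + 8 = 2$)
$D{\left(p \right)} = p \left(2 + p\right)$ ($D{\left(p \right)} = \left(2 + p\right) p = p \left(2 + p\right)$)
$\frac{1}{D{\left(-409 \right)}} = \frac{1}{\left(-409\right) \left(2 - 409\right)} = \frac{1}{\left(-409\right) \left(-407\right)} = \frac{1}{166463}$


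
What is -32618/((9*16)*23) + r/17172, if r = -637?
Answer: -7808695/789912 ≈ -9.8855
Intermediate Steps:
-32618/((9*16)*23) + r/17172 = -32618/((9*16)*23) - 637/17172 = -32618/(144*23) - 637*1/17172 = -32618/3312 - 637/17172 = -32618*1/3312 - 637/17172 = -16309/1656 - 637/17172 = -7808695/789912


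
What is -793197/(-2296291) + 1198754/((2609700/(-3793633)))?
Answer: -5221343023367323081/2996315311350 ≈ -1.7426e+6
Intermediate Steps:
-793197/(-2296291) + 1198754/((2609700/(-3793633))) = -793197*(-1/2296291) + 1198754/((2609700*(-1/3793633))) = 793197/2296291 + 1198754/(-2609700/3793633) = 793197/2296291 + 1198754*(-3793633/2609700) = 793197/2296291 - 2273816366641/1304850 = -5221343023367323081/2996315311350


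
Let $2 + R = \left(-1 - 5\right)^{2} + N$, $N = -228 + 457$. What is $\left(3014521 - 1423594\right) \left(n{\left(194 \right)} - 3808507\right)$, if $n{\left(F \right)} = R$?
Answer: $-6058638202188$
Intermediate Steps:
$N = 229$
$R = 263$ ($R = -2 + \left(\left(-1 - 5\right)^{2} + 229\right) = -2 + \left(\left(-6\right)^{2} + 229\right) = -2 + \left(36 + 229\right) = -2 + 265 = 263$)
$n{\left(F \right)} = 263$
$\left(3014521 - 1423594\right) \left(n{\left(194 \right)} - 3808507\right) = \left(3014521 - 1423594\right) \left(263 - 3808507\right) = 1590927 \left(-3808244\right) = -6058638202188$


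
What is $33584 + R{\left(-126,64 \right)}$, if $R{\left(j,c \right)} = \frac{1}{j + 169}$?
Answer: $\frac{1444113}{43} \approx 33584.0$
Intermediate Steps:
$R{\left(j,c \right)} = \frac{1}{169 + j}$
$33584 + R{\left(-126,64 \right)} = 33584 + \frac{1}{169 - 126} = 33584 + \frac{1}{43} = \frac{1444113}{43}$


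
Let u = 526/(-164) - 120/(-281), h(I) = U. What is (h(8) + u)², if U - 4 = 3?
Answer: 9453867361/530933764 ≈ 17.806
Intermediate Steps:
U = 7 (U = 4 + 3 = 7)
h(I) = 7
u = -64063/23042 (u = 526*(-1/164) - 120*(-1/281) = -263/82 + 120/281 = -64063/23042 ≈ -2.7803)
(h(8) + u)² = (7 - 64063/23042)² = (97231/23042)² = 9453867361/530933764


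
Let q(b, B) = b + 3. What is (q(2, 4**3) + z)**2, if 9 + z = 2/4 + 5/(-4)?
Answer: 361/16 ≈ 22.563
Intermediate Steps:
q(b, B) = 3 + b
z = -39/4 (z = -9 + (2/4 + 5/(-4)) = -9 + (2*(1/4) + 5*(-1/4)) = -9 + (1/2 - 5/4) = -9 - 3/4 = -39/4 ≈ -9.7500)
(q(2, 4**3) + z)**2 = ((3 + 2) - 39/4)**2 = (5 - 39/4)**2 = (-19/4)**2 = 361/16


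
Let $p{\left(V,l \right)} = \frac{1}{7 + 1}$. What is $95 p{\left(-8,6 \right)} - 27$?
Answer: $- \frac{121}{8} \approx -15.125$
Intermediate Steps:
$p{\left(V,l \right)} = \frac{1}{8}$
$95 p{\left(-8,6 \right)} - 27 = 95 \cdot \frac{1}{8} - 27 = \frac{95}{8} - 27 = - \frac{121}{8}$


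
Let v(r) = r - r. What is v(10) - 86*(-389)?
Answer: 33454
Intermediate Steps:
v(r) = 0
v(10) - 86*(-389) = 0 - 86*(-389) = 0 + 33454 = 33454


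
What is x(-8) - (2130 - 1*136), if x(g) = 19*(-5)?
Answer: -2089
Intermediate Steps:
x(g) = -95
x(-8) - (2130 - 1*136) = -95 - (2130 - 1*136) = -95 - (2130 - 136) = -95 - 1*1994 = -95 - 1994 = -2089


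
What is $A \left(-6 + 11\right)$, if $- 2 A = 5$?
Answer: $- \frac{25}{2} \approx -12.5$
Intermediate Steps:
$A = - \frac{5}{2}$ ($A = \left(- \frac{1}{2}\right) 5 = - \frac{5}{2} \approx -2.5$)
$A \left(-6 + 11\right) = - \frac{5 \left(-6 + 11\right)}{2} = \left(- \frac{5}{2}\right) 5 = - \frac{25}{2}$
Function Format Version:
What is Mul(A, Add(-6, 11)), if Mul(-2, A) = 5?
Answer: Rational(-25, 2) ≈ -12.500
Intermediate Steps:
A = Rational(-5, 2) (A = Mul(Rational(-1, 2), 5) = Rational(-5, 2) ≈ -2.5000)
Mul(A, Add(-6, 11)) = Mul(Rational(-5, 2), Add(-6, 11)) = Mul(Rational(-5, 2), 5) = Rational(-25, 2)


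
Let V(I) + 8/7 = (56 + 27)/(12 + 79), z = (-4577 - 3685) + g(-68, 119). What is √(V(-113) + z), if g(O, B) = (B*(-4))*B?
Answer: I*√10969153/13 ≈ 254.77*I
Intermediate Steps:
g(O, B) = -4*B² (g(O, B) = (-4*B)*B = -4*B²)
z = -64906 (z = (-4577 - 3685) - 4*119² = -8262 - 4*14161 = -8262 - 56644 = -64906)
V(I) = -3/13 (V(I) = -8/7 + (56 + 27)/(12 + 79) = -8/7 + 83/91 = -3/13)
√(V(-113) + z) = √(-3/13 - 64906) = √(-843781/13) = I*√10969153/13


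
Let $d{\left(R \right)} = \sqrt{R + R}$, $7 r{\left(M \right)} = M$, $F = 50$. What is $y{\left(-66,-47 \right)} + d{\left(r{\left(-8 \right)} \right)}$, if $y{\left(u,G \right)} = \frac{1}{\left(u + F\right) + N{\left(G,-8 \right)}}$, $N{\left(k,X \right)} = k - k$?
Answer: $- \frac{1}{16} + \frac{4 i \sqrt{7}}{7} \approx -0.0625 + 1.5119 i$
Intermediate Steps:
$r{\left(M \right)} = \frac{M}{7}$
$d{\left(R \right)} = \sqrt{2} \sqrt{R}$ ($d{\left(R \right)} = \sqrt{2 R} = \sqrt{2} \sqrt{R}$)
$N{\left(k,X \right)} = 0$
$y{\left(u,G \right)} = \frac{1}{50 + u}$ ($y{\left(u,G \right)} = \frac{1}{\left(u + 50\right) + 0} = \frac{1}{\left(50 + u\right) + 0} = \frac{1}{50 + u}$)
$y{\left(-66,-47 \right)} + d{\left(r{\left(-8 \right)} \right)} = \frac{1}{50 - 66} + \sqrt{2} \sqrt{\frac{1}{7} \left(-8\right)} = \frac{1}{-16} + \sqrt{2} \sqrt{- \frac{8}{7}} = - \frac{1}{16} + \sqrt{2} \frac{2 i \sqrt{14}}{7} = - \frac{1}{16} + \frac{4 i \sqrt{7}}{7}$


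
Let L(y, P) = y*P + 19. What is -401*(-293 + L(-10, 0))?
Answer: 109874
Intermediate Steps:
L(y, P) = 19 + P*y (L(y, P) = P*y + 19 = 19 + P*y)
-401*(-293 + L(-10, 0)) = -401*(-293 + (19 + 0*(-10))) = -401*(-293 + (19 + 0)) = -401*(-293 + 19) = -401*(-274) = 109874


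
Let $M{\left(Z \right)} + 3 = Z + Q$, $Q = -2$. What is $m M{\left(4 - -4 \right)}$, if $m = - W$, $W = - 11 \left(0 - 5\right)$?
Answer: $-165$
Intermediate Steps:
$W = 55$ ($W = \left(-11\right) \left(-5\right) = 55$)
$m = -55$ ($m = \left(-1\right) 55 = -55$)
$M{\left(Z \right)} = -5 + Z$ ($M{\left(Z \right)} = -3 + \left(Z - 2\right) = -3 + \left(-2 + Z\right) = -5 + Z$)
$m M{\left(4 - -4 \right)} = - 55 \left(-5 + \left(4 - -4\right)\right) = - 55 \left(-5 + \left(4 + 4\right)\right) = - 55 \left(-5 + 8\right) = \left(-55\right) 3 = -165$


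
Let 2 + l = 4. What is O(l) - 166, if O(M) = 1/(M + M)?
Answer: -663/4 ≈ -165.75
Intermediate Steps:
l = 2 (l = -2 + 4 = 2)
O(M) = 1/(2*M)
O(l) - 166 = (1/2)/2 - 166 = (1/2)*(1/2) - 166 = 1/4 - 166 = -663/4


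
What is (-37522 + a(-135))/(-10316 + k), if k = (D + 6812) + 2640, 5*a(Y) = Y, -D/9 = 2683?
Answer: 37549/25011 ≈ 1.5013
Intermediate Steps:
D = -24147 (D = -9*2683 = -24147)
a(Y) = Y/5
k = -14695 (k = (-24147 + 6812) + 2640 = -17335 + 2640 = -14695)
(-37522 + a(-135))/(-10316 + k) = (-37522 + (⅕)*(-135))/(-10316 - 14695) = (-37522 - 27)/(-25011) = -37549*(-1/25011) = 37549/25011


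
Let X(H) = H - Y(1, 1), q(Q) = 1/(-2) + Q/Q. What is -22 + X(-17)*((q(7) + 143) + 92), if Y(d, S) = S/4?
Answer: -32675/8 ≈ -4084.4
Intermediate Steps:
q(Q) = ½ (q(Q) = 1*(-½) + 1 = -½ + 1 = ½)
Y(d, S) = S/4 (Y(d, S) = S*(¼) = S/4)
X(H) = -¼ + H (X(H) = H - 1/4 = H - 1*¼ = H - ¼ = -¼ + H)
-22 + X(-17)*((q(7) + 143) + 92) = -22 + (-¼ - 17)*((½ + 143) + 92) = -22 - 69*(287/2 + 92)/4 = -22 - 69/4*471/2 = -22 - 32499/8 = -32675/8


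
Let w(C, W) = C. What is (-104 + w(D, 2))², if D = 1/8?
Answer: 690561/64 ≈ 10790.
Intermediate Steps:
D = ⅛ ≈ 0.12500
(-104 + w(D, 2))² = (-104 + ⅛)² = (-831/8)² = 690561/64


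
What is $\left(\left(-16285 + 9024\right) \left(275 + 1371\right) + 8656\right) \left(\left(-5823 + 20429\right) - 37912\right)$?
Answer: $278342392700$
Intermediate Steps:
$\left(\left(-16285 + 9024\right) \left(275 + 1371\right) + 8656\right) \left(\left(-5823 + 20429\right) - 37912\right) = \left(\left(-7261\right) 1646 + 8656\right) \left(14606 - 37912\right) = \left(-11951606 + 8656\right) \left(-23306\right) = \left(-11942950\right) \left(-23306\right) = 278342392700$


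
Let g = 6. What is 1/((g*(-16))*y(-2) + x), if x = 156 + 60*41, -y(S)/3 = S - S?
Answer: 1/2616 ≈ 0.00038226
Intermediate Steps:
y(S) = 0 (y(S) = -3*(S - S) = -3*0 = 0)
x = 2616 (x = 156 + 2460 = 2616)
1/((g*(-16))*y(-2) + x) = 1/((6*(-16))*0 + 2616) = 1/(-96*0 + 2616) = 1/(0 + 2616) = 1/2616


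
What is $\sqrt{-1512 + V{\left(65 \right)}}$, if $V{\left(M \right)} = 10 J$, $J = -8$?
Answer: $2 i \sqrt{398} \approx 39.9 i$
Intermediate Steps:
$V{\left(M \right)} = -80$ ($V{\left(M \right)} = 10 \left(-8\right) = -80$)
$\sqrt{-1512 + V{\left(65 \right)}} = \sqrt{-1512 - 80} = \sqrt{-1592} = 2 i \sqrt{398}$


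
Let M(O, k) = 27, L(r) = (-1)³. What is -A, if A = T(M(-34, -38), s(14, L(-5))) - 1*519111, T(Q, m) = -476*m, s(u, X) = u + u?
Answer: 532439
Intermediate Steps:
L(r) = -1
s(u, X) = 2*u
A = -532439 (A = -952*14 - 1*519111 = -476*28 - 519111 = -13328 - 519111 = -532439)
-A = -1*(-532439) = 532439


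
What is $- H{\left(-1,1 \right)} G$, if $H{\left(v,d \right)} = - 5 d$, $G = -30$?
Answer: $-150$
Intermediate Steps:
$- H{\left(-1,1 \right)} G = - \left(-5\right) 1 \left(-30\right) = \left(-1\right) \left(-5\right) \left(-30\right) = 5 \left(-30\right) = -150$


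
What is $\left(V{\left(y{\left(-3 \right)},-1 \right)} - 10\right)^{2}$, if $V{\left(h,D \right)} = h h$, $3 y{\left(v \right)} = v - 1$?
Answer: $\frac{5476}{81} \approx 67.605$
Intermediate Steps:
$y{\left(v \right)} = - \frac{1}{3} + \frac{v}{3}$ ($y{\left(v \right)} = \frac{v - 1}{3} = \frac{-1 + v}{3} = - \frac{1}{3} + \frac{v}{3}$)
$V{\left(h,D \right)} = h^{2}$
$\left(V{\left(y{\left(-3 \right)},-1 \right)} - 10\right)^{2} = \left(\left(- \frac{1}{3} + \frac{1}{3} \left(-3\right)\right)^{2} - 10\right)^{2} = \left(\left(- \frac{1}{3} - 1\right)^{2} - 10\right)^{2} = \left(\left(- \frac{4}{3}\right)^{2} - 10\right)^{2} = \left(\frac{16}{9} - 10\right)^{2} = \left(- \frac{74}{9}\right)^{2} = \frac{5476}{81}$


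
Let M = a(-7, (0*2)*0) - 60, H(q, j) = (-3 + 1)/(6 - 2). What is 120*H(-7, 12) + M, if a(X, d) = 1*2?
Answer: -118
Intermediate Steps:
a(X, d) = 2
H(q, j) = -½ (H(q, j) = -2/4 = -2*¼ = -½)
M = -58 (M = 2 - 60 = -58)
120*H(-7, 12) + M = 120*(-½) - 58 = -60 - 58 = -118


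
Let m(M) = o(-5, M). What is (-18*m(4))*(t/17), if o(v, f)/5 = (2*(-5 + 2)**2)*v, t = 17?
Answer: 8100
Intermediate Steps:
o(v, f) = 90*v (o(v, f) = 5*((2*(-5 + 2)**2)*v) = 5*((2*(-3)**2)*v) = 5*((2*9)*v) = 5*(18*v) = 90*v)
m(M) = -450 (m(M) = 90*(-5) = -450)
(-18*m(4))*(t/17) = (-18*(-450))*(17/17) = 8100*(17*(1/17)) = 8100*1 = 8100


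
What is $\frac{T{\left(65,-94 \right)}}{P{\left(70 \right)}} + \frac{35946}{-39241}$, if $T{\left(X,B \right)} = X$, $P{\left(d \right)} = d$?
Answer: $\frac{6889}{549374} \approx 0.01254$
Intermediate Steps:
$\frac{T{\left(65,-94 \right)}}{P{\left(70 \right)}} + \frac{35946}{-39241} = \frac{65}{70} + \frac{35946}{-39241} = 65 \cdot \frac{1}{70} + 35946 \left(- \frac{1}{39241}\right) = \frac{13}{14} - \frac{35946}{39241} = \frac{6889}{549374}$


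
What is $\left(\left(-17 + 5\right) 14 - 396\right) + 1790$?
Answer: $1226$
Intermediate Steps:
$\left(\left(-17 + 5\right) 14 - 396\right) + 1790 = \left(\left(-12\right) 14 - 396\right) + 1790 = \left(-168 - 396\right) + 1790 = -564 + 1790 = 1226$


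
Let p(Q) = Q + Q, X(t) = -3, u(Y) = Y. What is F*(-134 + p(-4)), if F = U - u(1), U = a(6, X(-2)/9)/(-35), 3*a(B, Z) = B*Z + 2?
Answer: 142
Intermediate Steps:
a(B, Z) = 2/3 + B*Z/3 (a(B, Z) = (B*Z + 2)/3 = (2 + B*Z)/3 = 2/3 + B*Z/3)
p(Q) = 2*Q
U = 0 (U = (2/3 + (1/3)*6*(-3/9))/(-35) = (2/3 + (1/3)*6*(-3*1/9))*(-1/35) = (2/3 + (1/3)*6*(-1/3))*(-1/35) = (2/3 - 2/3)*(-1/35) = 0*(-1/35) = 0)
F = -1 (F = 0 - 1*1 = 0 - 1 = -1)
F*(-134 + p(-4)) = -(-134 + 2*(-4)) = -(-134 - 8) = -1*(-142) = 142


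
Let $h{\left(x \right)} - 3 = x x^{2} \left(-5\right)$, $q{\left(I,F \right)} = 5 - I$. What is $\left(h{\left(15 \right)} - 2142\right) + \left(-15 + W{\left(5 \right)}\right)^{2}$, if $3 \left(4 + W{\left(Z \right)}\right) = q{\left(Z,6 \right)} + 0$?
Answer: $-18653$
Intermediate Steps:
$W{\left(Z \right)} = - \frac{7}{3} - \frac{Z}{3}$ ($W{\left(Z \right)} = -4 + \frac{\left(5 - Z\right) + 0}{3} = -4 + \frac{5 - Z}{3} = -4 - \left(- \frac{5}{3} + \frac{Z}{3}\right) = - \frac{7}{3} - \frac{Z}{3}$)
$h{\left(x \right)} = 3 - 5 x^{3}$ ($h{\left(x \right)} = 3 + x x^{2} \left(-5\right) = 3 + x^{3} \left(-5\right) = 3 - 5 x^{3}$)
$\left(h{\left(15 \right)} - 2142\right) + \left(-15 + W{\left(5 \right)}\right)^{2} = \left(\left(3 - 5 \cdot 15^{3}\right) - 2142\right) + \left(-15 - 4\right)^{2} = \left(\left(3 - 16875\right) - 2142\right) + \left(-15 - 4\right)^{2} = \left(-16872 - 2142\right) + \left(-19\right)^{2} = -19014 + 361 = -18653$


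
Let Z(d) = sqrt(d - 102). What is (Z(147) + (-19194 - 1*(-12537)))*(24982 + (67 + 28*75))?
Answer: -180730893 + 81447*sqrt(5) ≈ -1.8055e+8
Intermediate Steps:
Z(d) = sqrt(-102 + d)
(Z(147) + (-19194 - 1*(-12537)))*(24982 + (67 + 28*75)) = (sqrt(-102 + 147) + (-19194 - 1*(-12537)))*(24982 + (67 + 28*75)) = (sqrt(45) + (-19194 + 12537))*(24982 + (67 + 2100)) = (3*sqrt(5) - 6657)*(24982 + 2167) = (-6657 + 3*sqrt(5))*27149 = -180730893 + 81447*sqrt(5)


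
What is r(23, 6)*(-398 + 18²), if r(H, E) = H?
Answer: -1702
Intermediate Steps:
r(23, 6)*(-398 + 18²) = 23*(-398 + 18²) = 23*(-398 + 324) = 23*(-74) = -1702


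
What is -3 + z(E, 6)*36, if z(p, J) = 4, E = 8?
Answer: 141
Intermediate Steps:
-3 + z(E, 6)*36 = -3 + 4*36 = -3 + 144 = 141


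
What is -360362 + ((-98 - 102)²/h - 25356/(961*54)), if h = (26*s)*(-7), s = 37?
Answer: -10494354957188/29121183 ≈ -3.6037e+5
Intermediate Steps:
h = -6734 (h = (26*37)*(-7) = 962*(-7) = -6734)
-360362 + ((-98 - 102)²/h - 25356/(961*54)) = -360362 + ((-98 - 102)²/(-6734) - 25356/(961*54)) = -360362 + ((-200)²*(-1/6734) - 25356/51894) = -360362 + (40000*(-1/6734) - 25356*1/51894) = -360362 + (-20000/3367 - 4226/8649) = -360362 - 187208942/29121183 = -10494354957188/29121183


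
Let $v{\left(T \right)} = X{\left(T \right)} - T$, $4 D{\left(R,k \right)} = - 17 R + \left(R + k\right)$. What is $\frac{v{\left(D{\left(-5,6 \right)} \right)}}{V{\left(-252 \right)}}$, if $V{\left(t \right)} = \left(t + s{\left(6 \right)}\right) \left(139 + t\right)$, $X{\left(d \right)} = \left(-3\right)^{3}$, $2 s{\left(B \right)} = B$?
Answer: $- \frac{97}{56274} \approx -0.0017237$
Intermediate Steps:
$s{\left(B \right)} = \frac{B}{2}$
$D{\left(R,k \right)} = - 4 R + \frac{k}{4}$ ($D{\left(R,k \right)} = \frac{- 17 R + \left(R + k\right)}{4} = \frac{k - 16 R}{4} = - 4 R + \frac{k}{4}$)
$X{\left(d \right)} = -27$
$V{\left(t \right)} = \left(3 + t\right) \left(139 + t\right)$ ($V{\left(t \right)} = \left(t + \frac{1}{2} \cdot 6\right) \left(139 + t\right) = \left(t + 3\right) \left(139 + t\right) = \left(3 + t\right) \left(139 + t\right)$)
$v{\left(T \right)} = -27 - T$
$\frac{v{\left(D{\left(-5,6 \right)} \right)}}{V{\left(-252 \right)}} = \frac{-27 - \left(\left(-4\right) \left(-5\right) + \frac{1}{4} \cdot 6\right)}{417 + \left(-252\right)^{2} + 142 \left(-252\right)} = \frac{-27 - \left(20 + \frac{3}{2}\right)}{417 + 63504 - 35784} = \frac{-27 - \frac{43}{2}}{28137} = \left(-27 - \frac{43}{2}\right) \frac{1}{28137} = \left(- \frac{97}{2}\right) \frac{1}{28137} = - \frac{97}{56274}$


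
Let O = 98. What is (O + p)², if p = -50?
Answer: 2304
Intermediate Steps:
(O + p)² = (98 - 50)² = 48² = 2304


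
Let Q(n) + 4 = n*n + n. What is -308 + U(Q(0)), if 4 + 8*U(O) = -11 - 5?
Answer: -621/2 ≈ -310.50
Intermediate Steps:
Q(n) = -4 + n + n² (Q(n) = -4 + (n*n + n) = -4 + (n² + n) = -4 + (n + n²) = -4 + n + n²)
U(O) = -5/2 (U(O) = -½ + (-11 - 5)/8 = -½ + (⅛)*(-16) = -½ - 2 = -5/2)
-308 + U(Q(0)) = -308 - 5/2 = -621/2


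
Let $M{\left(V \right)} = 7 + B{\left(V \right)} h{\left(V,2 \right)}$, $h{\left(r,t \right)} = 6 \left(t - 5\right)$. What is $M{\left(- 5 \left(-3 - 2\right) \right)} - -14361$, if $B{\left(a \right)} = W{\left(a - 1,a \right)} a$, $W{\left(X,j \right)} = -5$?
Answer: $16618$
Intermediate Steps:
$h{\left(r,t \right)} = -30 + 6 t$ ($h{\left(r,t \right)} = 6 \left(-5 + t\right) = -30 + 6 t$)
$B{\left(a \right)} = - 5 a$
$M{\left(V \right)} = 7 + 90 V$ ($M{\left(V \right)} = 7 + - 5 V \left(-30 + 6 \cdot 2\right) = 7 + - 5 V \left(-30 + 12\right) = 7 + - 5 V \left(-18\right) = 7 + 90 V$)
$M{\left(- 5 \left(-3 - 2\right) \right)} - -14361 = \left(7 + 90 \left(- 5 \left(-3 - 2\right)\right)\right) - -14361 = \left(7 + 90 \left(\left(-5\right) \left(-5\right)\right)\right) + 14361 = \left(7 + 90 \cdot 25\right) + 14361 = \left(7 + 2250\right) + 14361 = 2257 + 14361 = 16618$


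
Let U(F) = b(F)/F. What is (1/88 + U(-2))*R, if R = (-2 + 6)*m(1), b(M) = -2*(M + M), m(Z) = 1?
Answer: -351/22 ≈ -15.955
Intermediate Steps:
b(M) = -4*M
R = 4 (R = (-2 + 6)*1 = 4*1 = 4)
U(F) = -4 (U(F) = (-4*F)/F = -4)
(1/88 + U(-2))*R = (1/88 - 4)*4 = -351/88*4 = -351/22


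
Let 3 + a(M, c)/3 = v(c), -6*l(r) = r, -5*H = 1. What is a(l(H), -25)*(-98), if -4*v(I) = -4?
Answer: 588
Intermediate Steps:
H = -⅕ (H = -⅕*1 = -⅕ ≈ -0.20000)
l(r) = -r/6
v(I) = 1 (v(I) = -¼*(-4) = 1)
a(M, c) = -6 (a(M, c) = -9 + 3*1 = -9 + 3 = -6)
a(l(H), -25)*(-98) = -6*(-98) = 588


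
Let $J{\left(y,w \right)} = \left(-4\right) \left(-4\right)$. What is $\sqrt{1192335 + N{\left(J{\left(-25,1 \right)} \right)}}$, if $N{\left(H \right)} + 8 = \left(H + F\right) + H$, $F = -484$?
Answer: $25 \sqrt{1907} \approx 1091.7$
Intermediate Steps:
$J{\left(y,w \right)} = 16$
$N{\left(H \right)} = -492 + 2 H$ ($N{\left(H \right)} = -8 + \left(\left(H - 484\right) + H\right) = -8 + \left(\left(-484 + H\right) + H\right) = -8 + \left(-484 + 2 H\right) = -492 + 2 H$)
$\sqrt{1192335 + N{\left(J{\left(-25,1 \right)} \right)}} = \sqrt{1192335 + \left(-492 + 2 \cdot 16\right)} = \sqrt{1192335 + \left(-492 + 32\right)} = \sqrt{1192335 - 460} = \sqrt{1191875} = 25 \sqrt{1907}$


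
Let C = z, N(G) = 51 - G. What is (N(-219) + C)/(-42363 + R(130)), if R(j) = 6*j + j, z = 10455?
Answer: -10725/41453 ≈ -0.25873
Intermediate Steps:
R(j) = 7*j
C = 10455
(N(-219) + C)/(-42363 + R(130)) = ((51 - 1*(-219)) + 10455)/(-42363 + 7*130) = ((51 + 219) + 10455)/(-42363 + 910) = (270 + 10455)/(-41453) = 10725*(-1/41453) = -10725/41453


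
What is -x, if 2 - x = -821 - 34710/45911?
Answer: -37819463/45911 ≈ -823.76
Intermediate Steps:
x = 37819463/45911 (x = 2 - (-821 - 34710/45911) = 2 - 1*(-37727641/45911) = 2 + 37727641/45911 = 37819463/45911 ≈ 823.76)
-x = -1*37819463/45911 = -37819463/45911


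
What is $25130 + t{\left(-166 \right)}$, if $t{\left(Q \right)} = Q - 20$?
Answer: $24944$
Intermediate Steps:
$t{\left(Q \right)} = -20 + Q$ ($t{\left(Q \right)} = Q - 20 = -20 + Q$)
$25130 + t{\left(-166 \right)} = 25130 - 186 = 24944$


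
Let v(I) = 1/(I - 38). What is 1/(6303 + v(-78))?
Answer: 116/731147 ≈ 0.00015865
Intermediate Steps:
v(I) = 1/(-38 + I)
1/(6303 + v(-78)) = 1/(6303 + 1/(-38 - 78)) = 1/(6303 + 1/(-116)) = 1/(6303 - 1/116) = 1/(731147/116) = 116/731147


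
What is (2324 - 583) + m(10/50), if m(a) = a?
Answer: 8706/5 ≈ 1741.2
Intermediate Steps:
(2324 - 583) + m(10/50) = (2324 - 583) + 10/50 = 1741 + 10*(1/50) = 1741 + ⅕ = 8706/5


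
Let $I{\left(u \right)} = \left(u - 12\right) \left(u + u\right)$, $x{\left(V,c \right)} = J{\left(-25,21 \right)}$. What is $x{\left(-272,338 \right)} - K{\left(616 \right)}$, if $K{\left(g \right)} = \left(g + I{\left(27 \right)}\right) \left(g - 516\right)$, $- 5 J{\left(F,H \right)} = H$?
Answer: $- \frac{713021}{5} \approx -1.426 \cdot 10^{5}$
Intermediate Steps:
$J{\left(F,H \right)} = - \frac{H}{5}$
$x{\left(V,c \right)} = - \frac{21}{5}$ ($x{\left(V,c \right)} = \left(- \frac{1}{5}\right) 21 = - \frac{21}{5}$)
$I{\left(u \right)} = 2 u \left(-12 + u\right)$ ($I{\left(u \right)} = \left(-12 + u\right) 2 u = 2 u \left(-12 + u\right)$)
$K{\left(g \right)} = \left(-516 + g\right) \left(810 + g\right)$ ($K{\left(g \right)} = \left(g + 2 \cdot 27 \left(-12 + 27\right)\right) \left(g - 516\right) = \left(g + 2 \cdot 27 \cdot 15\right) \left(-516 + g\right) = \left(g + 810\right) \left(-516 + g\right) = \left(810 + g\right) \left(-516 + g\right) = \left(-516 + g\right) \left(810 + g\right)$)
$x{\left(-272,338 \right)} - K{\left(616 \right)} = - \frac{21}{5} - \left(-417960 + 616^{2} + 294 \cdot 616\right) = - \frac{21}{5} - \left(-417960 + 379456 + 181104\right) = - \frac{21}{5} - 142600 = - \frac{713021}{5}$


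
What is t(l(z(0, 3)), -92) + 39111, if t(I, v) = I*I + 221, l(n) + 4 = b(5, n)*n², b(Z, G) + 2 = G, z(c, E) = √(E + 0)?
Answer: 39459 - 60*√3 ≈ 39355.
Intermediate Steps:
z(c, E) = √E
b(Z, G) = -2 + G
l(n) = -4 + n²*(-2 + n) (l(n) = -4 + (-2 + n)*n² = -4 + n²*(-2 + n))
t(I, v) = 221 + I² (t(I, v) = I² + 221 = 221 + I²)
t(l(z(0, 3)), -92) + 39111 = (221 + (-4 + (√3)²*(-2 + √3))²) + 39111 = (221 + (-4 + 3*(-2 + √3))²) + 39111 = (221 + (-4 + (-6 + 3*√3))²) + 39111 = (221 + (-10 + 3*√3)²) + 39111 = 39332 + (-10 + 3*√3)²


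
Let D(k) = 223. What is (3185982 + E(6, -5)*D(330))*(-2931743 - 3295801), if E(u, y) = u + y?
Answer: -19842231830520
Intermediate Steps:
(3185982 + E(6, -5)*D(330))*(-2931743 - 3295801) = (3185982 + (6 - 5)*223)*(-2931743 - 3295801) = (3185982 + 1*223)*(-6227544) = (3185982 + 223)*(-6227544) = 3186205*(-6227544) = -19842231830520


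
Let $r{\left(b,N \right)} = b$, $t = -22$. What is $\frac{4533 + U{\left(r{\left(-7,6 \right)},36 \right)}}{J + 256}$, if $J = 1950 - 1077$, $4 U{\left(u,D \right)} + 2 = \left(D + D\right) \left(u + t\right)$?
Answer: $\frac{8021}{2258} \approx 3.5523$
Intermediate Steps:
$U{\left(u,D \right)} = - \frac{1}{2} + \frac{D \left(-22 + u\right)}{2}$ ($U{\left(u,D \right)} = - \frac{1}{2} + \frac{\left(D + D\right) \left(u - 22\right)}{4} = - \frac{1}{2} + \frac{2 D \left(-22 + u\right)}{4} = - \frac{1}{2} + \frac{D \left(-22 + u\right)}{2}$)
$J = 873$
$\frac{4533 + U{\left(r{\left(-7,6 \right)},36 \right)}}{J + 256} = \frac{4533 - \left(\frac{793}{2} + 126\right)}{873 + 256} = \frac{4533 - \frac{1045}{2}}{1129} = \left(4533 - \frac{1045}{2}\right) \frac{1}{1129} = \frac{8021}{2} \cdot \frac{1}{1129} = \frac{8021}{2258}$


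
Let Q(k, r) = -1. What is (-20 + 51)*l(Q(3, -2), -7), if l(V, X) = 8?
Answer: 248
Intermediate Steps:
(-20 + 51)*l(Q(3, -2), -7) = (-20 + 51)*8 = 31*8 = 248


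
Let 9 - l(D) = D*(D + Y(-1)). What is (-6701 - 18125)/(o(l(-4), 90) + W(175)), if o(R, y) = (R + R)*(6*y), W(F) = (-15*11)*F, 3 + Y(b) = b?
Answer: 24826/53715 ≈ 0.46218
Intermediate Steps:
Y(b) = -3 + b
l(D) = 9 - D*(-4 + D) (l(D) = 9 - D*(D + (-3 - 1)) = 9 - D*(D - 4) = 9 - D*(-4 + D))
W(F) = -165*F
o(R, y) = 12*R*y (o(R, y) = (2*R)*(6*y) = 12*R*y)
(-6701 - 18125)/(o(l(-4), 90) + W(175)) = (-6701 - 18125)/(12*(9 - 1*(-4)² + 4*(-4))*90 - 165*175) = -24826/(12*(9 - 1*16 - 16)*90 - 28875) = -24826/(12*(9 - 16 - 16)*90 - 28875) = -24826/(12*(-23)*90 - 28875) = -24826/(-24840 - 28875) = -24826/(-53715) = -24826*(-1/53715) = 24826/53715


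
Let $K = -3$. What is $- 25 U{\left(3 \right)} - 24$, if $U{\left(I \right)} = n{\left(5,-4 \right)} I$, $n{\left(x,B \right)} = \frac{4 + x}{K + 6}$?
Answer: $-249$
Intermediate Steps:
$n{\left(x,B \right)} = \frac{4}{3} + \frac{x}{3}$ ($n{\left(x,B \right)} = \frac{4 + x}{-3 + 6} = \frac{4 + x}{3} = \left(4 + x\right) \frac{1}{3} = \frac{4}{3} + \frac{x}{3}$)
$U{\left(I \right)} = 3 I$ ($U{\left(I \right)} = \left(\frac{4}{3} + \frac{1}{3} \cdot 5\right) I = \left(\frac{4}{3} + \frac{5}{3}\right) I = 3 I$)
$- 25 U{\left(3 \right)} - 24 = - 25 \cdot 3 \cdot 3 - 24 = \left(-25\right) 9 - 24 = -225 - 24 = -249$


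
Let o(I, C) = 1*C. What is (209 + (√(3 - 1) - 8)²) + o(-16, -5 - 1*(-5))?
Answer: 275 - 16*√2 ≈ 252.37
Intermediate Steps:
o(I, C) = C
(209 + (√(3 - 1) - 8)²) + o(-16, -5 - 1*(-5)) = (209 + (√(3 - 1) - 8)²) + (-5 - 1*(-5)) = (209 + (√2 - 8)²) + (-5 + 5) = (209 + (-8 + √2)²) + 0 = 209 + (-8 + √2)²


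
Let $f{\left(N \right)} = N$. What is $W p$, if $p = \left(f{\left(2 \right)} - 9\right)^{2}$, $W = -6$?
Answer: $-294$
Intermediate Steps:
$p = 49$ ($p = \left(2 - 9\right)^{2} = \left(-7\right)^{2} = 49$)
$W p = \left(-6\right) 49 = -294$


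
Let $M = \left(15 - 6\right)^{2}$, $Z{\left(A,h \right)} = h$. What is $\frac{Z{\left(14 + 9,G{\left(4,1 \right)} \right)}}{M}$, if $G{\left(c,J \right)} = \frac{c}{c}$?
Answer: $\frac{1}{81} \approx 0.012346$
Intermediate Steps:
$G{\left(c,J \right)} = 1$
$M = 81$ ($M = 9^{2} = 81$)
$\frac{Z{\left(14 + 9,G{\left(4,1 \right)} \right)}}{M} = 1 \cdot \frac{1}{81} = \frac{1}{81}$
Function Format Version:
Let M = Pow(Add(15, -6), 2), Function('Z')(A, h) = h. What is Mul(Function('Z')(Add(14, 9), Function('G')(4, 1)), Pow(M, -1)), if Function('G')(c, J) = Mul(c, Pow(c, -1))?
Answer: Rational(1, 81) ≈ 0.012346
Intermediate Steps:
Function('G')(c, J) = 1
M = 81 (M = Pow(9, 2) = 81)
Mul(Function('Z')(Add(14, 9), Function('G')(4, 1)), Pow(M, -1)) = Mul(1, Pow(81, -1)) = Mul(1, Rational(1, 81)) = Rational(1, 81)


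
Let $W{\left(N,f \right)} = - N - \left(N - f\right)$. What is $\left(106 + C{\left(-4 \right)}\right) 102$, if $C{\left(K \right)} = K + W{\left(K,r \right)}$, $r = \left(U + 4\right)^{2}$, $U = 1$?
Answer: $13770$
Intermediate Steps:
$r = 25$ ($r = \left(1 + 4\right)^{2} = 5^{2} = 25$)
$W{\left(N,f \right)} = f - 2 N$
$C{\left(K \right)} = 25 - K$ ($C{\left(K \right)} = K - \left(-25 + 2 K\right) = 25 - K$)
$\left(106 + C{\left(-4 \right)}\right) 102 = \left(106 + \left(25 - -4\right)\right) 102 = \left(106 + \left(25 + 4\right)\right) 102 = \left(106 + 29\right) 102 = 135 \cdot 102 = 13770$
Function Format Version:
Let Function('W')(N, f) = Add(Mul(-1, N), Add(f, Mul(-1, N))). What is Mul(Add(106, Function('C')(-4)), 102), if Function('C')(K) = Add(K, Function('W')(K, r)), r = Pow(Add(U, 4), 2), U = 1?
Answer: 13770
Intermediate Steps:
r = 25 (r = Pow(Add(1, 4), 2) = Pow(5, 2) = 25)
Function('W')(N, f) = Add(f, Mul(-2, N))
Function('C')(K) = Add(25, Mul(-1, K)) (Function('C')(K) = Add(K, Add(25, Mul(-2, K))) = Add(25, Mul(-1, K)))
Mul(Add(106, Function('C')(-4)), 102) = Mul(Add(106, Add(25, Mul(-1, -4))), 102) = Mul(Add(106, Add(25, 4)), 102) = Mul(Add(106, 29), 102) = Mul(135, 102) = 13770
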